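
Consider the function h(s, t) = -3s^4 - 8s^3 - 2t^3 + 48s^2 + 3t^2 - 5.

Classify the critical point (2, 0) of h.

The mixed partial ∂²h/∂s∂t is 0, so the Hessian at any point is diag(h_ss, h_tt) = diag(12(-3s^2 - 4s + 8), 6(-2t + 1)).
At (2, 0): H = diag(-144, 6).
The eigenvalues have opposite signs, so H is indefinite: a saddle point.

saddle point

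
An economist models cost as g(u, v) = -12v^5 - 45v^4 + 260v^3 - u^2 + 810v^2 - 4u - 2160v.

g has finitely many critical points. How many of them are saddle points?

2

g separates as a function of u plus a function of v, so ∇g=0 decouples.
∂g/∂u = -2(u + 2) = 0 at u ∈ {-2}; ∂g/∂v = -60(v - 3)(v - 1)(v + 3)(v + 4) = 0 at v ∈ {-4, -3, 1, 3}.
The Hessian is diagonal: diag(g_uu, g_vv). Second derivatives: g_uu(-2)=-2; g_vv(-4)=2100, g_vv(-3)=-1440, g_vv(1)=2400, g_vv(3)=-5040.
Saddle points occur where the two diagonal entries have opposite signs: (-2, -4), (-2, 1). Count: 2.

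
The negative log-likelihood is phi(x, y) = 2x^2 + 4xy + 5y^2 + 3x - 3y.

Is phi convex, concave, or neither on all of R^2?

convex

phi is quadratic, so its Hessian is the constant matrix H = [[4, 4], [4, 10]].
det(H) = 24, tr(H) = 14.
det(H) > 0 and tr(H) > 0, so H is positive definite everywhere: convex.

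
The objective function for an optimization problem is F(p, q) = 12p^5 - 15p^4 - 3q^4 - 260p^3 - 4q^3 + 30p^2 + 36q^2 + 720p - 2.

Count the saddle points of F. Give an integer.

6

F separates as a function of p plus a function of q, so ∇F=0 decouples.
∂F/∂p = 60(p - 4)(p - 1)(p + 1)(p + 3) = 0 at p ∈ {-3, -1, 1, 4}; ∂F/∂q = -12q(q - 2)(q + 3) = 0 at q ∈ {-3, 0, 2}.
The Hessian is diagonal: diag(F_pp, F_qq). Second derivatives: F_pp(-3)=-3360, F_pp(-1)=1200, F_pp(1)=-1440, F_pp(4)=6300; F_qq(-3)=-180, F_qq(0)=72, F_qq(2)=-120.
Saddle points occur where the two diagonal entries have opposite signs: (-3, 0), (-1, -3), (-1, 2), (1, 0), (4, -3), (4, 2). Count: 6.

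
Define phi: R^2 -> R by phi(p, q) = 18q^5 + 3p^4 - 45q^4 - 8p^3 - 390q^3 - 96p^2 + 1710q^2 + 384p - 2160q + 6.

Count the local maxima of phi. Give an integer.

phi separates as a function of p plus a function of q, so ∇phi=0 decouples.
∂phi/∂p = 12(p - 4)(p - 2)(p + 4) = 0 at p ∈ {-4, 2, 4}; ∂phi/∂q = 90(q - 3)(q - 2)(q - 1)(q + 4) = 0 at q ∈ {-4, 1, 2, 3}.
The Hessian is diagonal: diag(phi_pp, phi_qq). Second derivatives: phi_pp(-4)=576, phi_pp(2)=-144, phi_pp(4)=192; phi_qq(-4)=-18900, phi_qq(1)=900, phi_qq(2)=-540, phi_qq(3)=1260.
Local maxima occur where both diagonal entries negative: (2, -4), (2, 2). Count: 2.

2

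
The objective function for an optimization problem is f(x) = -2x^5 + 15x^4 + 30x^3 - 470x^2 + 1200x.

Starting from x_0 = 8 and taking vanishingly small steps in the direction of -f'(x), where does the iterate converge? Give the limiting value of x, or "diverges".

diverges

f'(x) = -10(x - 5)(x - 3)(x - 2)(x + 4), so f'(8) = -10800.
Gradient descent moves in the -f' direction, i.e. x is increasing.
There is no critical point above x=8, and f' keeps the same sign, so the iterate runs off to +∞.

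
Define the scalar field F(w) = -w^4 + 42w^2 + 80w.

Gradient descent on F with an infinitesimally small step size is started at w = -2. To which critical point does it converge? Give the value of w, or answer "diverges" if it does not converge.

F'(w) = -4(w - 5)(w + 1)(w + 4), so F'(-2) = -56.
Gradient descent moves in the -F' direction, i.e. w is increasing.
The nearest critical point in that direction is w = -1, where F'' = 72 > 0 (a local minimum). The iterate converges there.

-1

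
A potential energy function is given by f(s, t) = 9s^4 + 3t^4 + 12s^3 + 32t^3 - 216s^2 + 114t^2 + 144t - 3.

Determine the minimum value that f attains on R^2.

f(s,t) separates as P(s) + Q(t) − 3, so its minimum is min P + min Q − 3.
P'(s) = 36s(s - 3)(s + 4) vanishes at s ∈ {-4, 0, 3}; Q'(t) = 12(t + 1)(t + 3)(t + 4) vanishes at t ∈ {-4, -3, -1}.
Local minima of P (where P''>0): P(-4)=-1920, P(3)=-891. Local minima of Q: Q(-4)=-32, Q(-1)=-59.
So the global minimum of f is P(-4) + Q(-1) − 3 = -1920 − 59 − 3 = -1982, attained at (-4, -1).

-1982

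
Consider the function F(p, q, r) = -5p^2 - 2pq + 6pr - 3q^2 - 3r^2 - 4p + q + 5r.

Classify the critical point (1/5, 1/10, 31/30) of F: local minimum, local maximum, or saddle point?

The Hessian is constant: H = [[-10, -2, 6], [-2, -6, 0], [6, 0, -6]].
Leading principal minors: Δ₁ = -10, Δ₂ = 56, Δ₃ = -120.
The minors alternate sign starting negative (−, +, −), so H is negative definite: a local maximum.

local maximum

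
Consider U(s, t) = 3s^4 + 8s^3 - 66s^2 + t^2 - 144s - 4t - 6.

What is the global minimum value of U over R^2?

U(s,t) separates as P(s) + Q(t) − 6, so its minimum is min P + min Q − 6.
P'(s) = 12(s - 3)(s + 1)(s + 4) vanishes at s ∈ {-4, -1, 3}; Q'(t) = 2(t - 2) vanishes at t ∈ {2}.
Local minima of P (where P''>0): P(-4)=-224, P(3)=-567. Local minima of Q: Q(2)=-4.
So the global minimum of U is P(3) + Q(2) − 6 = -567 − 4 − 6 = -577, attained at (3, 2).

-577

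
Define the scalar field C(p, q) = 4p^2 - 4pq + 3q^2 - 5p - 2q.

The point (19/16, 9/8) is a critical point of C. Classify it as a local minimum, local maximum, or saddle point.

The Hessian of C is constant: H = [[8, -4], [-4, 6]].
det(H) = 8·6 − (-4)² = 32.
det(H) > 0 and tr(H) = 14 > 0, so H is positive definite and the point is a local minimum.

local minimum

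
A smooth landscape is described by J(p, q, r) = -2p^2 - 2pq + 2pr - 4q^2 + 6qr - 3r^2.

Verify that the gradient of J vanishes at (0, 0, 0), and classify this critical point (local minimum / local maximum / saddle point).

local maximum

∇J = (-4p - 2q + 2r, -2p - 8q + 6r, 2p + 6q - 6r); substituting (0, 0, 0) gives ∇J = (0, 0, 0), so (0, 0, 0) is indeed a critical point.
The Hessian is constant: H = [[-4, -2, 2], [-2, -8, 6], [2, 6, -6]].
Leading principal minors: Δ₁ = -4, Δ₂ = 28, Δ₃ = -40.
The minors alternate sign starting negative (−, +, −), so H is negative definite: a local maximum.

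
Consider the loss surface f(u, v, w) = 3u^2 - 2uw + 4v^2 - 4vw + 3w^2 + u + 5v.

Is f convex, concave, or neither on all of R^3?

f is quadratic, so its Hessian is the constant matrix H = [[6, 0, -2], [0, 8, -4], [-2, -4, 6]].
Leading principal minors: 6, 48, 160.
All positive ⇒ H ≻ 0 ⇒ convex.

convex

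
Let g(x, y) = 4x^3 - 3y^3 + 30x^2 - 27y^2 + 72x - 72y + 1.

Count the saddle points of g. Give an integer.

2

g separates as a function of x plus a function of y, so ∇g=0 decouples.
∂g/∂x = 12(x + 2)(x + 3) = 0 at x ∈ {-3, -2}; ∂g/∂y = -9(y + 2)(y + 4) = 0 at y ∈ {-4, -2}.
The Hessian is diagonal: diag(g_xx, g_yy). Second derivatives: g_xx(-3)=-12, g_xx(-2)=12; g_yy(-4)=18, g_yy(-2)=-18.
Saddle points occur where the two diagonal entries have opposite signs: (-3, -4), (-2, -2). Count: 2.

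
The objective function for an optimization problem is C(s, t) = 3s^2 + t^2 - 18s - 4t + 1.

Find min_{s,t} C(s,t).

C(s,t) separates as P(s) + Q(t) + 1, so its minimum is min P + min Q + 1.
P'(s) = 6s - 18 vanishes at s ∈ {3}; Q'(t) = 2(t - 2) vanishes at t ∈ {2}.
Local minima of P (where P''>0): P(3)=-27. Local minima of Q: Q(2)=-4.
So the global minimum of C is P(3) + Q(2) + 1 = -27 − 4 + 1 = -30, attained at (3, 2).

-30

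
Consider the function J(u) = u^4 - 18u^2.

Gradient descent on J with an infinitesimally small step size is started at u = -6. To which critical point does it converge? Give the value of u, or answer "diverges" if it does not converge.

J'(u) = 4u(u - 3)(u + 3), so J'(-6) = -648.
Gradient descent moves in the -J' direction, i.e. u is increasing.
The nearest critical point in that direction is u = -3, where J'' = 72 > 0 (a local minimum). The iterate converges there.

-3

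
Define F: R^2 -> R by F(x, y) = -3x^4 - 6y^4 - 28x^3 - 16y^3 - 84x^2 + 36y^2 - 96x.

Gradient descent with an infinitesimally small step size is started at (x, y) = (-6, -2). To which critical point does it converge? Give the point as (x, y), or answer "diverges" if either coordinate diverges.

F is separable, so gradient descent decouples: x follows -∂F/∂x, y follows -∂F/∂y.
∂F/∂x = -12(x + 1)(x + 2)(x + 4); at x=-6 this is 480, so x decreases.
∂F/∂y = -24y(y - 1)(y + 3); at y=-2 this is -144, so y increases.
The x-coordinate has no critical point in that direction and runs off to infinity.

diverges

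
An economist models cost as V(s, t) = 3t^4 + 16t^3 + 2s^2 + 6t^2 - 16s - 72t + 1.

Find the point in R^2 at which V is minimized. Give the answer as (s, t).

V(s,t) separates as P(s) + Q(t) + 1, so its minimum is min P + min Q + 1.
P'(s) = 4s - 16 vanishes at s ∈ {4}; Q'(t) = 12(t - 1)(t + 2)(t + 3) vanishes at t ∈ {-3, -2, 1}.
Local minima of P (where P''>0): P(4)=-32. Local minima of Q: Q(-3)=81, Q(1)=-47.
So the global minimum of V is P(4) + Q(1) + 1 = -32 − 47 + 1 = -78, attained at (4, 1).

(4, 1)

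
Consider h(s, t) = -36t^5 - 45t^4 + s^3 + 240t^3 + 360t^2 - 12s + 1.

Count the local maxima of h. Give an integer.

h separates as a function of s plus a function of t, so ∇h=0 decouples.
∂h/∂s = 3(s - 2)(s + 2) = 0 at s ∈ {-2, 2}; ∂h/∂t = -180t(t - 2)(t + 1)(t + 2) = 0 at t ∈ {-2, -1, 0, 2}.
The Hessian is diagonal: diag(h_ss, h_tt). Second derivatives: h_ss(-2)=-12, h_ss(2)=12; h_tt(-2)=1440, h_tt(-1)=-540, h_tt(0)=720, h_tt(2)=-4320.
Local maxima occur where both diagonal entries negative: (-2, -1), (-2, 2). Count: 2.

2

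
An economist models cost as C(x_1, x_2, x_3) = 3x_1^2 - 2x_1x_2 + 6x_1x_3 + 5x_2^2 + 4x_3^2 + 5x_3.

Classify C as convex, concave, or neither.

C is quadratic, so its Hessian is the constant matrix H = [[6, -2, 6], [-2, 10, 0], [6, 0, 8]].
Leading principal minors: 6, 56, 88.
All positive ⇒ H ≻ 0 ⇒ convex.

convex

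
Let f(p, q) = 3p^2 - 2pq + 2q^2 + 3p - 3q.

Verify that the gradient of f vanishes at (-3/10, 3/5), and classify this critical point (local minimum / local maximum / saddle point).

local minimum

∇f = (6p - 2q + 3, -2p + 4q - 3); substituting (-3/10, 3/5) gives ∇f = (0, 0), so (-3/10, 3/5) is indeed a critical point.
The Hessian of f is constant: H = [[6, -2], [-2, 4]].
det(H) = 6·4 − (-2)² = 20.
det(H) > 0 and tr(H) = 10 > 0, so H is positive definite and the point is a local minimum.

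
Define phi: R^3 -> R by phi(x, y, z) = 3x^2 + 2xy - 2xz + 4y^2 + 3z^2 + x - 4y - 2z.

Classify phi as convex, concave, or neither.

phi is quadratic, so its Hessian is the constant matrix H = [[6, 2, -2], [2, 8, 0], [-2, 0, 6]].
Leading principal minors: 6, 44, 232.
All positive ⇒ H ≻ 0 ⇒ convex.

convex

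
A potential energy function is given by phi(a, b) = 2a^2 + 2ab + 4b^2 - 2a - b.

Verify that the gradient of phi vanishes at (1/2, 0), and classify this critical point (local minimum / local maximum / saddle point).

local minimum

∇phi = (4a + 2b - 2, 2a + 8b - 1); substituting (1/2, 0) gives ∇phi = (0, 0), so (1/2, 0) is indeed a critical point.
The Hessian of phi is constant: H = [[4, 2], [2, 8]].
det(H) = 4·8 − 2² = 28.
det(H) > 0 and tr(H) = 12 > 0, so H is positive definite and the point is a local minimum.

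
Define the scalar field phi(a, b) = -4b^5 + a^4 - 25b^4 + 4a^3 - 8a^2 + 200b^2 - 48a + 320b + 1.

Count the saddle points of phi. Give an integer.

phi separates as a function of a plus a function of b, so ∇phi=0 decouples.
∂phi/∂a = 4(a - 2)(a + 2)(a + 3) = 0 at a ∈ {-3, -2, 2}; ∂phi/∂b = -20(b - 2)(b + 1)(b + 2)(b + 4) = 0 at b ∈ {-4, -2, -1, 2}.
The Hessian is diagonal: diag(phi_aa, phi_bb). Second derivatives: phi_aa(-3)=20, phi_aa(-2)=-16, phi_aa(2)=80; phi_bb(-4)=720, phi_bb(-2)=-160, phi_bb(-1)=180, phi_bb(2)=-1440.
Saddle points occur where the two diagonal entries have opposite signs: (-3, -2), (-3, 2), (-2, -4), (-2, -1), (2, -2), (2, 2). Count: 6.

6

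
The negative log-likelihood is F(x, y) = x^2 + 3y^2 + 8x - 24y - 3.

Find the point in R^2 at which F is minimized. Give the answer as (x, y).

(-4, 4)

F(x,y) separates as P(x) + Q(y) − 3, so its minimum is min P + min Q − 3.
P'(x) = 2x + 8 vanishes at x ∈ {-4}; Q'(y) = 6y - 24 vanishes at y ∈ {4}.
Local minima of P (where P''>0): P(-4)=-16. Local minima of Q: Q(4)=-48.
So the global minimum of F is P(-4) + Q(4) − 3 = -16 − 48 − 3 = -67, attained at (-4, 4).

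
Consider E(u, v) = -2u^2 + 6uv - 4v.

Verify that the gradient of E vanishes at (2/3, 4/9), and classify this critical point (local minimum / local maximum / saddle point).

∇E = (-4u + 6v, 6u - 4); substituting (2/3, 4/9) gives ∇E = (0, 0), so (2/3, 4/9) is indeed a critical point.
The Hessian of E is constant: H = [[-4, 6], [6, 0]].
det(H) = (-4)·0 − 6² = -36.
Since det(H) < 0, H is indefinite and the critical point is a saddle point.

saddle point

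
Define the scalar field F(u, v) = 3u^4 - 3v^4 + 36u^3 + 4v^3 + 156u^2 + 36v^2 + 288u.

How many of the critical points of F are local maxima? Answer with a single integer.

2

F separates as a function of u plus a function of v, so ∇F=0 decouples.
∂F/∂u = 12(u + 2)(u + 3)(u + 4) = 0 at u ∈ {-4, -3, -2}; ∂F/∂v = -12v(v - 3)(v + 2) = 0 at v ∈ {-2, 0, 3}.
The Hessian is diagonal: diag(F_uu, F_vv). Second derivatives: F_uu(-4)=24, F_uu(-3)=-12, F_uu(-2)=24; F_vv(-2)=-120, F_vv(0)=72, F_vv(3)=-180.
Local maxima occur where both diagonal entries negative: (-3, -2), (-3, 3). Count: 2.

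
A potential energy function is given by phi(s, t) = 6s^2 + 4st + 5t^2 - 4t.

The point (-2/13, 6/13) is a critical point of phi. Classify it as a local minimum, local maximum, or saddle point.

local minimum

The Hessian of phi is constant: H = [[12, 4], [4, 10]].
det(H) = 12·10 − 4² = 104.
det(H) > 0 and tr(H) = 22 > 0, so H is positive definite and the point is a local minimum.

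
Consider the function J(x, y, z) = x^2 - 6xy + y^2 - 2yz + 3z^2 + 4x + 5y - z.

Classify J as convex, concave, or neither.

J is quadratic, so its Hessian is the constant matrix H = [[2, -6, 0], [-6, 2, -2], [0, -2, 6]].
Leading principal minors: 2, -32, -200.
Neither pattern holds ⇒ H is indefinite ⇒ neither convex nor concave.

neither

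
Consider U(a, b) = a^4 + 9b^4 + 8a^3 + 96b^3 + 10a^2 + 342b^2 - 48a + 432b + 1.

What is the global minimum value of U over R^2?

-205

U(a,b) separates as P(a) + Q(b) + 1, so its minimum is min P + min Q + 1.
P'(a) = 4(a - 1)(a + 3)(a + 4) vanishes at a ∈ {-4, -3, 1}; Q'(b) = 36(b + 1)(b + 3)(b + 4) vanishes at b ∈ {-4, -3, -1}.
Local minima of P (where P''>0): P(-4)=96, P(1)=-29. Local minima of Q: Q(-4)=-96, Q(-1)=-177.
So the global minimum of U is P(1) + Q(-1) + 1 = -29 − 177 + 1 = -205, attained at (1, -1).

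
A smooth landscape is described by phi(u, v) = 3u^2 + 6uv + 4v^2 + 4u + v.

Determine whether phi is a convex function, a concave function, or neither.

phi is quadratic, so its Hessian is the constant matrix H = [[6, 6], [6, 8]].
det(H) = 12, tr(H) = 14.
det(H) > 0 and tr(H) > 0, so H is positive definite everywhere: convex.

convex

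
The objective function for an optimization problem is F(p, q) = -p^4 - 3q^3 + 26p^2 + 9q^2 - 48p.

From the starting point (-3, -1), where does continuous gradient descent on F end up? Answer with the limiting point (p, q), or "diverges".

F is separable, so gradient descent decouples: p follows -∂F/∂p, q follows -∂F/∂q.
∂F/∂p = -4(p - 3)(p - 1)(p + 4); at p=-3 this is -96, so p increases.
∂F/∂q = -9q(q - 2); at q=-1 this is -27, so q increases.
p converges to its nearest critical value 1 (a local min of the p-part); q converges to 0. The iterate converges to (1, 0).

(1, 0)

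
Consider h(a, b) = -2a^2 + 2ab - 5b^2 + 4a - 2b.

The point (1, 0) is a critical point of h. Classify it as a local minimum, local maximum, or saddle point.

local maximum

The Hessian of h is constant: H = [[-4, 2], [2, -10]].
det(H) = (-4)·(-10) − 2² = 36.
det(H) > 0 and tr(H) = -14 < 0, so H is negative definite and the point is a local maximum.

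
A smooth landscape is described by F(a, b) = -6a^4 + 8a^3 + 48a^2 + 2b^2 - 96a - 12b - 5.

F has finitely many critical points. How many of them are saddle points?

2

F separates as a function of a plus a function of b, so ∇F=0 decouples.
∂F/∂a = -24(a - 2)(a - 1)(a + 2) = 0 at a ∈ {-2, 1, 2}; ∂F/∂b = 4(b - 3) = 0 at b ∈ {3}.
The Hessian is diagonal: diag(F_aa, F_bb). Second derivatives: F_aa(-2)=-288, F_aa(1)=72, F_aa(2)=-96; F_bb(3)=4.
Saddle points occur where the two diagonal entries have opposite signs: (-2, 3), (2, 3). Count: 2.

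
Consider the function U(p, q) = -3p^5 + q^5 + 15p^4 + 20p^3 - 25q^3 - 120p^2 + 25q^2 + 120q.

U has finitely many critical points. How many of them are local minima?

U separates as a function of p plus a function of q, so ∇U=0 decouples.
∂U/∂p = -15p(p - 4)(p - 2)(p + 2) = 0 at p ∈ {-2, 0, 2, 4}; ∂U/∂q = 5(q - 3)(q - 2)(q + 1)(q + 4) = 0 at q ∈ {-4, -1, 2, 3}.
The Hessian is diagonal: diag(U_pp, U_qq). Second derivatives: U_pp(-2)=720, U_pp(0)=-240, U_pp(2)=240, U_pp(4)=-720; U_qq(-4)=-630, U_qq(-1)=180, U_qq(2)=-90, U_qq(3)=140.
Local minima occur where both diagonal entries positive: (-2, -1), (-2, 3), (2, -1), (2, 3). Count: 4.

4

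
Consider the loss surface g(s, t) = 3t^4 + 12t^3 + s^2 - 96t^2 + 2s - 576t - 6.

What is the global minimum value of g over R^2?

-2311

g(s,t) separates as P(s) + Q(t) − 6, so its minimum is min P + min Q − 6.
P'(s) = 2s + 2 vanishes at s ∈ {-1}; Q'(t) = 12(t - 4)(t + 3)(t + 4) vanishes at t ∈ {-4, -3, 4}.
Local minima of P (where P''>0): P(-1)=-1. Local minima of Q: Q(-4)=768, Q(4)=-2304.
So the global minimum of g is P(-1) + Q(4) − 6 = -1 − 2304 − 6 = -2311, attained at (-1, 4).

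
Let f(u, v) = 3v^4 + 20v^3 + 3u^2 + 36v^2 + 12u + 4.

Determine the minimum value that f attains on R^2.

f(u,v) separates as P(u) + Q(v) + 4, so its minimum is min P + min Q + 4.
P'(u) = 6u + 12 vanishes at u ∈ {-2}; Q'(v) = 12v(v + 2)(v + 3) vanishes at v ∈ {-3, -2, 0}.
Local minima of P (where P''>0): P(-2)=-12. Local minima of Q: Q(-3)=27, Q(0)=0.
So the global minimum of f is P(-2) + Q(0) + 4 = -12 + 0 + 4 = -8, attained at (-2, 0).

-8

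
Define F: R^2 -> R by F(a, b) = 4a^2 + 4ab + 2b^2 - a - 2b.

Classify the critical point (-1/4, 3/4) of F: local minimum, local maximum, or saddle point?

local minimum

The Hessian of F is constant: H = [[8, 4], [4, 4]].
det(H) = 8·4 − 4² = 16.
det(H) > 0 and tr(H) = 12 > 0, so H is positive definite and the point is a local minimum.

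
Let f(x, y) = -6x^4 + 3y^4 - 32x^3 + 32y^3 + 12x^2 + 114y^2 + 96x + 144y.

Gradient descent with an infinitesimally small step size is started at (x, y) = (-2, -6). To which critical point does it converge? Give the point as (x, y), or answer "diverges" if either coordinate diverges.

(-1, -4)

f is separable, so gradient descent decouples: x follows -∂f/∂x, y follows -∂f/∂y.
∂f/∂x = -24(x - 1)(x + 1)(x + 4); at x=-2 this is -144, so x increases.
∂f/∂y = 12(y + 1)(y + 3)(y + 4); at y=-6 this is -360, so y increases.
x converges to its nearest critical value -1 (a local min of the x-part); y converges to -4. The iterate converges to (-1, -4).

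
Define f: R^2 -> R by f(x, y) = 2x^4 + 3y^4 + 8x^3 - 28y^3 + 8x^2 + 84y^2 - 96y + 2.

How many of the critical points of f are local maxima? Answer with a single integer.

1

f separates as a function of x plus a function of y, so ∇f=0 decouples.
∂f/∂x = 8x(x + 1)(x + 2) = 0 at x ∈ {-2, -1, 0}; ∂f/∂y = 12(y - 4)(y - 2)(y - 1) = 0 at y ∈ {1, 2, 4}.
The Hessian is diagonal: diag(f_xx, f_yy). Second derivatives: f_xx(-2)=16, f_xx(-1)=-8, f_xx(0)=16; f_yy(1)=36, f_yy(2)=-24, f_yy(4)=72.
Local maxima occur where both diagonal entries negative: (-1, 2). Count: 1.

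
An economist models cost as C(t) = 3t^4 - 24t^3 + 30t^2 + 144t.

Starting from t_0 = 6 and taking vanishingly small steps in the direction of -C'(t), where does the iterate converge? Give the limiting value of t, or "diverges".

4

C'(t) = 12(t - 4)(t - 3)(t + 1), so C'(6) = 504.
Gradient descent moves in the -C' direction, i.e. t is decreasing.
The nearest critical point in that direction is t = 4, where C'' = 60 > 0 (a local minimum). The iterate converges there.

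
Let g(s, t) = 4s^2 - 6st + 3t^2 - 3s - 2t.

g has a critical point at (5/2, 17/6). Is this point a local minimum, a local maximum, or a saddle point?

local minimum

The Hessian of g is constant: H = [[8, -6], [-6, 6]].
det(H) = 8·6 − (-6)² = 12.
det(H) > 0 and tr(H) = 14 > 0, so H is positive definite and the point is a local minimum.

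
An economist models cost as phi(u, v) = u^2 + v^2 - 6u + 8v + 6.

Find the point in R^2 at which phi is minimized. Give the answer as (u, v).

phi(u,v) separates as P(u) + Q(v) + 6, so its minimum is min P + min Q + 6.
P'(u) = 2u - 6 vanishes at u ∈ {3}; Q'(v) = 2v + 8 vanishes at v ∈ {-4}.
Local minima of P (where P''>0): P(3)=-9. Local minima of Q: Q(-4)=-16.
So the global minimum of phi is P(3) + Q(-4) + 6 = -9 − 16 + 6 = -19, attained at (3, -4).

(3, -4)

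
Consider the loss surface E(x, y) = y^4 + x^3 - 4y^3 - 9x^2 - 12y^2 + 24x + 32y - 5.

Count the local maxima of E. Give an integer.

1

E separates as a function of x plus a function of y, so ∇E=0 decouples.
∂E/∂x = 3(x - 4)(x - 2) = 0 at x ∈ {2, 4}; ∂E/∂y = 4(y - 4)(y - 1)(y + 2) = 0 at y ∈ {-2, 1, 4}.
The Hessian is diagonal: diag(E_xx, E_yy). Second derivatives: E_xx(2)=-6, E_xx(4)=6; E_yy(-2)=72, E_yy(1)=-36, E_yy(4)=72.
Local maxima occur where both diagonal entries negative: (2, 1). Count: 1.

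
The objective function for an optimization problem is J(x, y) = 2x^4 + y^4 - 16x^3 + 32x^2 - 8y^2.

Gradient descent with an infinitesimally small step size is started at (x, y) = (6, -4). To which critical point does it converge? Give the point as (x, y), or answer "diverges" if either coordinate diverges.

J is separable, so gradient descent decouples: x follows -∂J/∂x, y follows -∂J/∂y.
∂J/∂x = 8x(x - 4)(x - 2); at x=6 this is 384, so x decreases.
∂J/∂y = 4y(y - 2)(y + 2); at y=-4 this is -192, so y increases.
x converges to its nearest critical value 4 (a local min of the x-part); y converges to -2. The iterate converges to (4, -2).

(4, -2)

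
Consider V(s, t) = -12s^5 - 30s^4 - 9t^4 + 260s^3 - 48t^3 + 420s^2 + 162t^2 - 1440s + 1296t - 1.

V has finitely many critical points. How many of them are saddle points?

6

V separates as a function of s plus a function of t, so ∇V=0 decouples.
∂V/∂s = -60(s - 3)(s - 1)(s + 2)(s + 4) = 0 at s ∈ {-4, -2, 1, 3}; ∂V/∂t = -36(t - 3)(t + 3)(t + 4) = 0 at t ∈ {-4, -3, 3}.
The Hessian is diagonal: diag(V_ss, V_tt). Second derivatives: V_ss(-4)=4200, V_ss(-2)=-1800, V_ss(1)=1800, V_ss(3)=-4200; V_tt(-4)=-252, V_tt(-3)=216, V_tt(3)=-1512.
Saddle points occur where the two diagonal entries have opposite signs: (-4, -4), (-4, 3), (-2, -3), (1, -4), (1, 3), (3, -3). Count: 6.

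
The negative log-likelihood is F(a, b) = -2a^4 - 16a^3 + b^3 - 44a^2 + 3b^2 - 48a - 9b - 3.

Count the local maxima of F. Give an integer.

F separates as a function of a plus a function of b, so ∇F=0 decouples.
∂F/∂a = -8(a + 1)(a + 2)(a + 3) = 0 at a ∈ {-3, -2, -1}; ∂F/∂b = 3(b - 1)(b + 3) = 0 at b ∈ {-3, 1}.
The Hessian is diagonal: diag(F_aa, F_bb). Second derivatives: F_aa(-3)=-16, F_aa(-2)=8, F_aa(-1)=-16; F_bb(-3)=-12, F_bb(1)=12.
Local maxima occur where both diagonal entries negative: (-3, -3), (-1, -3). Count: 2.

2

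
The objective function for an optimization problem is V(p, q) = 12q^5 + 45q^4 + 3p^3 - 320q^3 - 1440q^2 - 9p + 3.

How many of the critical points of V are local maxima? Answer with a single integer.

V separates as a function of p plus a function of q, so ∇V=0 decouples.
∂V/∂p = 9(p - 1)(p + 1) = 0 at p ∈ {-1, 1}; ∂V/∂q = 60q(q - 4)(q + 3)(q + 4) = 0 at q ∈ {-4, -3, 0, 4}.
The Hessian is diagonal: diag(V_pp, V_qq). Second derivatives: V_pp(-1)=-18, V_pp(1)=18; V_qq(-4)=-1920, V_qq(-3)=1260, V_qq(0)=-2880, V_qq(4)=13440.
Local maxima occur where both diagonal entries negative: (-1, -4), (-1, 0). Count: 2.

2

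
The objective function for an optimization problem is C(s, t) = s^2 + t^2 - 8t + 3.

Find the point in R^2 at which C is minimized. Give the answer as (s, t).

(0, 4)

C(s,t) separates as P(s) + Q(t) + 3, so its minimum is min P + min Q + 3.
P'(s) = 2s vanishes at s ∈ {0}; Q'(t) = 2(t - 4) vanishes at t ∈ {4}.
Local minima of P (where P''>0): P(0)=0. Local minima of Q: Q(4)=-16.
So the global minimum of C is P(0) + Q(4) + 3 = 0 − 16 + 3 = -13, attained at (0, 4).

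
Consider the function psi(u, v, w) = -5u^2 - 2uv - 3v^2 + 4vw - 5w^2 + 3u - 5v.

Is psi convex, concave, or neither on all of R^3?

concave

psi is quadratic, so its Hessian is the constant matrix H = [[-10, -2, 0], [-2, -6, 4], [0, 4, -10]].
Leading principal minors: -10, 56, -400.
Signs alternate −, +, − ⇒ H ≺ 0 ⇒ concave.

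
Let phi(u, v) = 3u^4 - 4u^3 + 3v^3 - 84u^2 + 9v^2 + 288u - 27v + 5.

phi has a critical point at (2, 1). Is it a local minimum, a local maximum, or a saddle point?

The mixed partial ∂²phi/∂u∂v is 0, so the Hessian at any point is diag(phi_uu, phi_vv) = diag(12(3u^2 - 2u - 14), 18(v + 1)).
At (2, 1): H = diag(-72, 36).
The eigenvalues have opposite signs, so H is indefinite: a saddle point.

saddle point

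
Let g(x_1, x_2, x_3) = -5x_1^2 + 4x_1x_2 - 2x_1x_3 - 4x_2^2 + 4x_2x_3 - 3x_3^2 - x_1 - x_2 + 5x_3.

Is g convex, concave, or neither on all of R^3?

concave

g is quadratic, so its Hessian is the constant matrix H = [[-10, 4, -2], [4, -8, 4], [-2, 4, -6]].
Leading principal minors: -10, 64, -256.
Signs alternate −, +, − ⇒ H ≺ 0 ⇒ concave.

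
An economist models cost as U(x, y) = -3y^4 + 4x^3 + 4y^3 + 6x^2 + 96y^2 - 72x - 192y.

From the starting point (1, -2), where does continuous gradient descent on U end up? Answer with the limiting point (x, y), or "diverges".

U is separable, so gradient descent decouples: x follows -∂U/∂x, y follows -∂U/∂y.
∂U/∂x = 12(x - 2)(x + 3); at x=1 this is -48, so x increases.
∂U/∂y = -12(y - 4)(y - 1)(y + 4); at y=-2 this is -432, so y increases.
x converges to its nearest critical value 2 (a local min of the x-part); y converges to 1. The iterate converges to (2, 1).

(2, 1)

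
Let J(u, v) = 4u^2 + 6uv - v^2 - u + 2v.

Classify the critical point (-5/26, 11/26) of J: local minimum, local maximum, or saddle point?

saddle point

The Hessian of J is constant: H = [[8, 6], [6, -2]].
det(H) = 8·(-2) − 6² = -52.
Since det(H) < 0, H is indefinite and the critical point is a saddle point.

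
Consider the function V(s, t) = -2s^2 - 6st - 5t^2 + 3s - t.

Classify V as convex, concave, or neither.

V is quadratic, so its Hessian is the constant matrix H = [[-4, -6], [-6, -10]].
det(H) = 4, tr(H) = -14.
det(H) > 0 and tr(H) < 0, so H is negative definite everywhere: concave.

concave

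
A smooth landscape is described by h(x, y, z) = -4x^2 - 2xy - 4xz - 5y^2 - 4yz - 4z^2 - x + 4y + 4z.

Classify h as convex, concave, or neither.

concave

h is quadratic, so its Hessian is the constant matrix H = [[-8, -2, -4], [-2, -10, -4], [-4, -4, -8]].
Leading principal minors: -8, 76, -384.
Signs alternate −, +, − ⇒ H ≺ 0 ⇒ concave.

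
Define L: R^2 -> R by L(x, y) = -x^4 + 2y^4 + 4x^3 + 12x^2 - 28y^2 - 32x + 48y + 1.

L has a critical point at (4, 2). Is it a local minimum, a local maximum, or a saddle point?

The mixed partial ∂²L/∂x∂y is 0, so the Hessian at any point is diag(L_xx, L_yy) = diag(12(-x^2 + 2x + 2), 8(3y^2 - 7)).
At (4, 2): H = diag(-72, 40).
The eigenvalues have opposite signs, so H is indefinite: a saddle point.

saddle point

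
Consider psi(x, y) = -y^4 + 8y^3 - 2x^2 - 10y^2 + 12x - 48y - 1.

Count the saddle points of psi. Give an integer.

1

psi separates as a function of x plus a function of y, so ∇psi=0 decouples.
∂psi/∂x = -4(x - 3) = 0 at x ∈ {3}; ∂psi/∂y = -4(y - 4)(y - 3)(y + 1) = 0 at y ∈ {-1, 3, 4}.
The Hessian is diagonal: diag(psi_xx, psi_yy). Second derivatives: psi_xx(3)=-4; psi_yy(-1)=-80, psi_yy(3)=16, psi_yy(4)=-20.
Saddle points occur where the two diagonal entries have opposite signs: (3, 3). Count: 1.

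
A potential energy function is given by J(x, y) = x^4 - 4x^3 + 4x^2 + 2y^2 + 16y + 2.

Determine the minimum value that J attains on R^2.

-30

J(x,y) separates as P(x) + Q(y) + 2, so its minimum is min P + min Q + 2.
P'(x) = 4x(x - 2)(x - 1) vanishes at x ∈ {0, 1, 2}; Q'(y) = 4y + 16 vanishes at y ∈ {-4}.
Local minima of P (where P''>0): P(0)=0, P(2)=0. Local minima of Q: Q(-4)=-32.
So the global minimum of J is P(0) + Q(-4) + 2 = 0 − 32 + 2 = -30, attained at (0, -4).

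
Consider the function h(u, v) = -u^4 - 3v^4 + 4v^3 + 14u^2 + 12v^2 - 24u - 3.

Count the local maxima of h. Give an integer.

h separates as a function of u plus a function of v, so ∇h=0 decouples.
∂h/∂u = -4(u - 2)(u - 1)(u + 3) = 0 at u ∈ {-3, 1, 2}; ∂h/∂v = -12v(v - 2)(v + 1) = 0 at v ∈ {-1, 0, 2}.
The Hessian is diagonal: diag(h_uu, h_vv). Second derivatives: h_uu(-3)=-80, h_uu(1)=16, h_uu(2)=-20; h_vv(-1)=-36, h_vv(0)=24, h_vv(2)=-72.
Local maxima occur where both diagonal entries negative: (-3, -1), (-3, 2), (2, -1), (2, 2). Count: 4.

4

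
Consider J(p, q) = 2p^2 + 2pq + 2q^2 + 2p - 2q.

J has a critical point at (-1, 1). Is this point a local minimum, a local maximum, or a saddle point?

The Hessian of J is constant: H = [[4, 2], [2, 4]].
det(H) = 4·4 − 2² = 12.
det(H) > 0 and tr(H) = 8 > 0, so H is positive definite and the point is a local minimum.

local minimum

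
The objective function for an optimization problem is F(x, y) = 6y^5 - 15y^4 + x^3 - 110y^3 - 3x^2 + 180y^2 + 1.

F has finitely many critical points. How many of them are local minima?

F separates as a function of x plus a function of y, so ∇F=0 decouples.
∂F/∂x = 3x(x - 2) = 0 at x ∈ {0, 2}; ∂F/∂y = 30y(y - 4)(y - 1)(y + 3) = 0 at y ∈ {-3, 0, 1, 4}.
The Hessian is diagonal: diag(F_xx, F_yy). Second derivatives: F_xx(0)=-6, F_xx(2)=6; F_yy(-3)=-2520, F_yy(0)=360, F_yy(1)=-360, F_yy(4)=2520.
Local minima occur where both diagonal entries positive: (2, 0), (2, 4). Count: 2.

2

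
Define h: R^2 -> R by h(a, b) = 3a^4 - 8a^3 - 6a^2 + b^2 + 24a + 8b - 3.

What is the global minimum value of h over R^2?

h(a,b) separates as P(a) + Q(b) − 3, so its minimum is min P + min Q − 3.
P'(a) = 12(a - 2)(a - 1)(a + 1) vanishes at a ∈ {-1, 1, 2}; Q'(b) = 2b + 8 vanishes at b ∈ {-4}.
Local minima of P (where P''>0): P(-1)=-19, P(2)=8. Local minima of Q: Q(-4)=-16.
So the global minimum of h is P(-1) + Q(-4) − 3 = -19 − 16 − 3 = -38, attained at (-1, -4).

-38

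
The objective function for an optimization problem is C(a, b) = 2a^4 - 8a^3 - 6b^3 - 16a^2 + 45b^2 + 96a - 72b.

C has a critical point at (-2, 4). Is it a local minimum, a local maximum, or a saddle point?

saddle point

The mixed partial ∂²C/∂a∂b is 0, so the Hessian at any point is diag(C_aa, C_bb) = diag(8(3a^2 - 6a - 4), 18(-2b + 5)).
At (-2, 4): H = diag(160, -54).
The eigenvalues have opposite signs, so H is indefinite: a saddle point.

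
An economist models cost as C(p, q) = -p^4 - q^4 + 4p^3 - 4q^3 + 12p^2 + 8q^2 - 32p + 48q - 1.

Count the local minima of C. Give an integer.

1

C separates as a function of p plus a function of q, so ∇C=0 decouples.
∂C/∂p = -4(p - 4)(p - 1)(p + 2) = 0 at p ∈ {-2, 1, 4}; ∂C/∂q = -4(q - 2)(q + 2)(q + 3) = 0 at q ∈ {-3, -2, 2}.
The Hessian is diagonal: diag(C_pp, C_qq). Second derivatives: C_pp(-2)=-72, C_pp(1)=36, C_pp(4)=-72; C_qq(-3)=-20, C_qq(-2)=16, C_qq(2)=-80.
Local minima occur where both diagonal entries positive: (1, -2). Count: 1.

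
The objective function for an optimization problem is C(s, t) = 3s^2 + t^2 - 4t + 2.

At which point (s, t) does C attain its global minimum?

C(s,t) separates as P(s) + Q(t) + 2, so its minimum is min P + min Q + 2.
P'(s) = 6s vanishes at s ∈ {0}; Q'(t) = 2(t - 2) vanishes at t ∈ {2}.
Local minima of P (where P''>0): P(0)=0. Local minima of Q: Q(2)=-4.
So the global minimum of C is P(0) + Q(2) + 2 = 0 − 4 + 2 = -2, attained at (0, 2).

(0, 2)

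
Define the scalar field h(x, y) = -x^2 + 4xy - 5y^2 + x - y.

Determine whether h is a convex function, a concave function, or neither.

concave

h is quadratic, so its Hessian is the constant matrix H = [[-2, 4], [4, -10]].
det(H) = 4, tr(H) = -12.
det(H) > 0 and tr(H) < 0, so H is negative definite everywhere: concave.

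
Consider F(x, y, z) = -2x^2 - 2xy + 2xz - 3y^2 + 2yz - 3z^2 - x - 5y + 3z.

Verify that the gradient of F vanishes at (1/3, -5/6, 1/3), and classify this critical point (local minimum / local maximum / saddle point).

local maximum

∇F = (-4x - 2y + 2z - 1, -2x - 6y + 2z - 5, 2x + 2y - 6z + 3); substituting (1/3, -5/6, 1/3) gives ∇F = (0, 0, 0), so (1/3, -5/6, 1/3) is indeed a critical point.
The Hessian is constant: H = [[-4, -2, 2], [-2, -6, 2], [2, 2, -6]].
Leading principal minors: Δ₁ = -4, Δ₂ = 20, Δ₃ = -96.
The minors alternate sign starting negative (−, +, −), so H is negative definite: a local maximum.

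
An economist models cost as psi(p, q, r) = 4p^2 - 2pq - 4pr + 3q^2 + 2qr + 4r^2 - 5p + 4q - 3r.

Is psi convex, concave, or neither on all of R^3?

psi is quadratic, so its Hessian is the constant matrix H = [[8, -2, -4], [-2, 6, 2], [-4, 2, 8]].
Leading principal minors: 8, 44, 256.
All positive ⇒ H ≻ 0 ⇒ convex.

convex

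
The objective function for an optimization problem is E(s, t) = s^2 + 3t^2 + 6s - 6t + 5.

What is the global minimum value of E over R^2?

E(s,t) separates as P(s) + Q(t) + 5, so its minimum is min P + min Q + 5.
P'(s) = 2s + 6 vanishes at s ∈ {-3}; Q'(t) = 6(t - 1) vanishes at t ∈ {1}.
Local minima of P (where P''>0): P(-3)=-9. Local minima of Q: Q(1)=-3.
So the global minimum of E is P(-3) + Q(1) + 5 = -9 − 3 + 5 = -7, attained at (-3, 1).

-7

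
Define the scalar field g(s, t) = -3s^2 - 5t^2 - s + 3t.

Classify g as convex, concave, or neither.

g is quadratic, so its Hessian is the constant matrix H = [[-6, 0], [0, -10]].
det(H) = 60, tr(H) = -16.
det(H) > 0 and tr(H) < 0, so H is negative definite everywhere: concave.

concave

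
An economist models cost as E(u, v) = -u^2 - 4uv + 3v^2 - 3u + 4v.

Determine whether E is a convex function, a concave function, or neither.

E is quadratic, so its Hessian is the constant matrix H = [[-2, -4], [-4, 6]].
det(H) = -28, tr(H) = 4.
det(H) < 0, so H is indefinite: neither convex nor concave.

neither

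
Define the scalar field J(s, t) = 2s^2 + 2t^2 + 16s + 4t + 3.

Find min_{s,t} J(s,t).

-31

J(s,t) separates as P(s) + Q(t) + 3, so its minimum is min P + min Q + 3.
P'(s) = 4s + 16 vanishes at s ∈ {-4}; Q'(t) = 4(t + 1) vanishes at t ∈ {-1}.
Local minima of P (where P''>0): P(-4)=-32. Local minima of Q: Q(-1)=-2.
So the global minimum of J is P(-4) + Q(-1) + 3 = -32 − 2 + 3 = -31, attained at (-4, -1).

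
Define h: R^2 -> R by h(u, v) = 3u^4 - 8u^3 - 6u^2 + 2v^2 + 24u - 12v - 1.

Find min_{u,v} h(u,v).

-38

h(u,v) separates as P(u) + Q(v) − 1, so its minimum is min P + min Q − 1.
P'(u) = 12(u - 2)(u - 1)(u + 1) vanishes at u ∈ {-1, 1, 2}; Q'(v) = 4v - 12 vanishes at v ∈ {3}.
Local minima of P (where P''>0): P(-1)=-19, P(2)=8. Local minima of Q: Q(3)=-18.
So the global minimum of h is P(-1) + Q(3) − 1 = -19 − 18 − 1 = -38, attained at (-1, 3).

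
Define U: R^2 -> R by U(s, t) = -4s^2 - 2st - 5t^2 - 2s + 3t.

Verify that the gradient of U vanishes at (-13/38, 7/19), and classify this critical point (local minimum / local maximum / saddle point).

local maximum

∇U = (-8s - 2t - 2, -2s - 10t + 3); substituting (-13/38, 7/19) gives ∇U = (0, 0), so (-13/38, 7/19) is indeed a critical point.
The Hessian of U is constant: H = [[-8, -2], [-2, -10]].
det(H) = (-8)·(-10) − (-2)² = 76.
det(H) > 0 and tr(H) = -18 < 0, so H is negative definite and the point is a local maximum.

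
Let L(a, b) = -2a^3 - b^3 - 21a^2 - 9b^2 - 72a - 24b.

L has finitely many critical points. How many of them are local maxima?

L separates as a function of a plus a function of b, so ∇L=0 decouples.
∂L/∂a = -6(a + 3)(a + 4) = 0 at a ∈ {-4, -3}; ∂L/∂b = -3(b + 2)(b + 4) = 0 at b ∈ {-4, -2}.
The Hessian is diagonal: diag(L_aa, L_bb). Second derivatives: L_aa(-4)=6, L_aa(-3)=-6; L_bb(-4)=6, L_bb(-2)=-6.
Local maxima occur where both diagonal entries negative: (-3, -2). Count: 1.

1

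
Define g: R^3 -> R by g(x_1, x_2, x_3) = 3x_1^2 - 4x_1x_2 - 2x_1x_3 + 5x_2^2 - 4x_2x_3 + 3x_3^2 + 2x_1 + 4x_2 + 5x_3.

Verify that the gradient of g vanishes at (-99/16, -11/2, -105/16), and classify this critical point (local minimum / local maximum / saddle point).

local minimum

∇g = (6x_1 - 4x_2 - 2x_3 + 2, -4x_1 + 10x_2 - 4x_3 + 4, -2x_1 - 4x_2 + 6x_3 + 5); substituting (-99/16, -11/2, -105/16) gives ∇g = (0, 0, 0), so (-99/16, -11/2, -105/16) is indeed a critical point.
The Hessian is constant: H = [[6, -4, -2], [-4, 10, -4], [-2, -4, 6]].
Leading principal minors: Δ₁ = 6, Δ₂ = 44, Δ₃ = 64.
All leading minors are positive, so H is positive definite: a local minimum.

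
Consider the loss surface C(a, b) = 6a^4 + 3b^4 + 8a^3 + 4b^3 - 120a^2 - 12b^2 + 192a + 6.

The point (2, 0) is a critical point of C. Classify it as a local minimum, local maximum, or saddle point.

saddle point

The mixed partial ∂²C/∂a∂b is 0, so the Hessian at any point is diag(C_aa, C_bb) = diag(24(3a^2 + 2a - 10), 12(3b^2 + 2b - 2)).
At (2, 0): H = diag(144, -24).
The eigenvalues have opposite signs, so H is indefinite: a saddle point.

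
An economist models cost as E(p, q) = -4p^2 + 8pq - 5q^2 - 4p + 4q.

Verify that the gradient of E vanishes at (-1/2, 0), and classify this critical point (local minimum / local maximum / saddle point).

∇E = (-8p + 8q - 4, 8p - 10q + 4); substituting (-1/2, 0) gives ∇E = (0, 0), so (-1/2, 0) is indeed a critical point.
The Hessian of E is constant: H = [[-8, 8], [8, -10]].
det(H) = (-8)·(-10) − 8² = 16.
det(H) > 0 and tr(H) = -18 < 0, so H is negative definite and the point is a local maximum.

local maximum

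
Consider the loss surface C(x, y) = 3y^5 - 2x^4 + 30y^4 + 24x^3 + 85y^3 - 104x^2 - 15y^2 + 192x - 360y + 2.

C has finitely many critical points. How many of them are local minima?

C separates as a function of x plus a function of y, so ∇C=0 decouples.
∂C/∂x = -8(x - 4)(x - 3)(x - 2) = 0 at x ∈ {2, 3, 4}; ∂C/∂y = 15(y - 1)(y + 2)(y + 3)(y + 4) = 0 at y ∈ {-4, -3, -2, 1}.
The Hessian is diagonal: diag(C_xx, C_yy). Second derivatives: C_xx(2)=-16, C_xx(3)=8, C_xx(4)=-16; C_yy(-4)=-150, C_yy(-3)=60, C_yy(-2)=-90, C_yy(1)=900.
Local minima occur where both diagonal entries positive: (3, -3), (3, 1). Count: 2.

2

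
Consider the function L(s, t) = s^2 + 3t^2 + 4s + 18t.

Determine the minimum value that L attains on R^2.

L(s,t) separates as P(s) + Q(t), so its minimum is min P + min Q.
P'(s) = 2s + 4 vanishes at s ∈ {-2}; Q'(t) = 6(t + 3) vanishes at t ∈ {-3}.
Local minima of P (where P''>0): P(-2)=-4. Local minima of Q: Q(-3)=-27.
So the global minimum of L is P(-2) + Q(-3) = -4 − 27 = -31, attained at (-2, -3).

-31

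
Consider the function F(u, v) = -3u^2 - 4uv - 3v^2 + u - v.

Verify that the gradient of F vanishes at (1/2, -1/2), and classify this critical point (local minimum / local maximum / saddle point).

local maximum

∇F = (-6u - 4v + 1, -4u - 6v - 1); substituting (1/2, -1/2) gives ∇F = (0, 0), so (1/2, -1/2) is indeed a critical point.
The Hessian of F is constant: H = [[-6, -4], [-4, -6]].
det(H) = (-6)·(-6) − (-4)² = 20.
det(H) > 0 and tr(H) = -12 < 0, so H is negative definite and the point is a local maximum.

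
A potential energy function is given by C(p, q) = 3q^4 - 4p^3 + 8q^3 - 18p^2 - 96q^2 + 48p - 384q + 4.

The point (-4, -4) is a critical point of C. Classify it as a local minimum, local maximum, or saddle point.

local minimum

The mixed partial ∂²C/∂p∂q is 0, so the Hessian at any point is diag(C_pp, C_qq) = diag(-12(2p + 3), 12(3q^2 + 4q - 16)).
At (-4, -4): H = diag(60, 192).
Both eigenvalues are positive, so H is positive definite: a local minimum.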